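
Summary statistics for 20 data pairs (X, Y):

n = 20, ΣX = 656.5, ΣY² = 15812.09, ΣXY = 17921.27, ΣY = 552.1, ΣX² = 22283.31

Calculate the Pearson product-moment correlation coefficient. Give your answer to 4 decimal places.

r = (nΣXY − ΣXΣY) / √[(nΣX² − (ΣX)²)(nΣY² − (ΣY)²)]
Numerator: 20×17921.27 − 656.5×552.1 = -4028.25
Denominator: √[(445666.2 − 430992.25)(316241.8 − 304814.41)] = √[14673.95 × 11427.39] = 12949.3224
r = -4028.25 / 12949.3224 ≈ -0.3111

-0.3111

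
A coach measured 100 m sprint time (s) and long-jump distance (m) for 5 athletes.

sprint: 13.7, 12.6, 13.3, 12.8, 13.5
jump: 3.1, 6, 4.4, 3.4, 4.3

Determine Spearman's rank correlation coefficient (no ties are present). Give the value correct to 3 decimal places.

Rank sprint: 5, 1, 3, 2, 4
Rank jump: 1, 5, 4, 2, 3
d = rank(sprint) − rank(jump): 4, -4, -1, 0, 1; Σd² = 34
ρ = 1 − 6Σd² / [n(n²−1)] = 1 − 6×34 / (5×24) = 1 − 204/120 ≈ -0.700

-0.700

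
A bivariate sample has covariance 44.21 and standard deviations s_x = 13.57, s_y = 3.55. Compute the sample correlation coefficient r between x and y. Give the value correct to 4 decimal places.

0.9177

r = Cov(x,y) / (s_x · s_y) = 44.21 / (13.57 × 3.55)
  = 44.21 / 48.1735 ≈ 0.9177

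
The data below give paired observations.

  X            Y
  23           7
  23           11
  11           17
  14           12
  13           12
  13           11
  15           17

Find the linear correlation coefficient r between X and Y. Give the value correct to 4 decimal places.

n = 7, ΣX = 112, ΣY = 87, ΣX² = 1938, ΣY² = 1157, ΣXY = 1323
nΣXY − ΣXΣY = 9261 − 9744 = -483
nΣX² − (ΣX)² = 13566 − 12544 = 1022; nΣY² − (ΣY)² = 8099 − 7569 = 530
r = -483 / √(1022 × 530) = -483 / 735.9755 ≈ -0.6563

-0.6563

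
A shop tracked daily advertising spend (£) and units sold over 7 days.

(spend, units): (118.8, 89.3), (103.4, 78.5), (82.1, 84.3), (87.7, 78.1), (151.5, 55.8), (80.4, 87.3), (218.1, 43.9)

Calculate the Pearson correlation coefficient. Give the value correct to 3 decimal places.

-0.902

n = 7, Σx = 842, Σy = 517.2, Σx² = 116220.72, Σy² = 40004.98, Σxy = 57543.35
nΣxy − ΣxΣy = 402803.45 − 435482.4 = -32678.95
nΣx² − (Σx)² = 813545.04 − 708964 = 104581.04; nΣy² − (Σy)² = 280034.86 − 267495.84 = 12539.02
r = -32678.95 / √(104581.04 × 12539.02) = -32678.95 / 36212.4806 ≈ -0.902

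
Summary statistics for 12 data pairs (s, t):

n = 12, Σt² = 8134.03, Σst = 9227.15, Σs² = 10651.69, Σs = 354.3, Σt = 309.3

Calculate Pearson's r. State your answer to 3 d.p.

0.541

r = (nΣst − ΣsΣt) / √[(nΣs² − (Σs)²)(nΣt² − (Σt)²)]
Numerator: 12×9227.15 − 354.3×309.3 = 1140.81
Denominator: √[(127820.28 − 125528.49)(97608.36 − 95666.49)] = √[2291.79 × 1941.87] = 2109.5872
r = 1140.81 / 2109.5872 ≈ 0.541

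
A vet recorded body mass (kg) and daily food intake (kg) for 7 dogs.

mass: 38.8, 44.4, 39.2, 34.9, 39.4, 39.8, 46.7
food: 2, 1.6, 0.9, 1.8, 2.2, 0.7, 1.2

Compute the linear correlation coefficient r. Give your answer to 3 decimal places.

n = 7, Σx = 283.2, Σy = 10.4, Σx² = 11548.74, Σy² = 17.38, Σxy = 417.32
nΣxy − ΣxΣy = 2921.24 − 2945.28 = -24.04
nΣx² − (Σx)² = 80841.18 − 80202.24 = 638.94; nΣy² − (Σy)² = 121.66 − 108.16 = 13.5
r = -24.04 / √(638.94 × 13.5) = -24.04 / 92.8746 ≈ -0.259

-0.259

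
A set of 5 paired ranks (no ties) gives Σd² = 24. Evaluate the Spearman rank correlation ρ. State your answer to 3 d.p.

ρ = 1 − 6Σd² / [n(n²−1)] = 1 − 6×24 / (5×24)
  = 1 − 144/120 = 1 − 1.2000 ≈ -0.200

-0.200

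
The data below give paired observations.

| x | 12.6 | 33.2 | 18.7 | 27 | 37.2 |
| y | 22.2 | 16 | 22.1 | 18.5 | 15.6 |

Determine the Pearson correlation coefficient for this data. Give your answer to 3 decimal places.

n = 5, Σx = 128.7, Σy = 94.4, Σx² = 3723.53, Σy² = 1822.86, Σxy = 2304.01
nΣxy − ΣxΣy = 11520.05 − 12149.28 = -629.23
nΣx² − (Σx)² = 18617.65 − 16563.69 = 2053.96; nΣy² − (Σy)² = 9114.3 − 8911.36 = 202.94
r = -629.23 / √(2053.96 × 202.94) = -629.23 / 645.6242 ≈ -0.975

-0.975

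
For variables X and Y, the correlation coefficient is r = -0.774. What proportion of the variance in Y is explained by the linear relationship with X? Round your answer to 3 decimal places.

r² = (-0.774)² = 0.599

0.599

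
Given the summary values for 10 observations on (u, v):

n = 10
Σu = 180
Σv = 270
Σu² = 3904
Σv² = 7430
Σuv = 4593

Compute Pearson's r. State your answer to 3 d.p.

r = (nΣuv − ΣuΣv) / √[(nΣu² − (Σu)²)(nΣv² − (Σv)²)]
Numerator: 10×4593 − 180×270 = -2670
Denominator: √[(39040 − 32400)(74300 − 72900)] = √[6640 × 1400] = 3048.9342
r = -2670 / 3048.9342 ≈ -0.876

-0.876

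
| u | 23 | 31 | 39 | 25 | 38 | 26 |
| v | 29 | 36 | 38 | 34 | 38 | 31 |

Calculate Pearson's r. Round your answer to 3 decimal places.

0.911

n = 6, Σu = 182, Σv = 206, Σu² = 5756, Σv² = 7142, Σuv = 6365
nΣuv − ΣuΣv = 38190 − 37492 = 698
nΣu² − (Σu)² = 34536 − 33124 = 1412; nΣv² − (Σv)² = 42852 − 42436 = 416
r = 698 / √(1412 × 416) = 698 / 766.4150 ≈ 0.911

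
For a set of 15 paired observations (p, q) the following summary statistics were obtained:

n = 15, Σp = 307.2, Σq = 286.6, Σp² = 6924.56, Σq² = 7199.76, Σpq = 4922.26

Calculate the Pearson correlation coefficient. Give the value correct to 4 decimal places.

r = (nΣpq − ΣpΣq) / √[(nΣp² − (Σp)²)(nΣq² − (Σq)²)]
Numerator: 15×4922.26 − 307.2×286.6 = -14209.62
Denominator: √[(103868.4 − 94371.84)(107996.4 − 82139.56)] = √[9496.56 × 25856.84] = 15670.0680
r = -14209.62 / 15670.0680 ≈ -0.9068

-0.9068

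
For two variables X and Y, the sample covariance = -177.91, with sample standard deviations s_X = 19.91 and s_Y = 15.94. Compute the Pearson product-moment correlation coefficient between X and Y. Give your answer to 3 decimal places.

-0.561

r = Cov(X,Y) / (s_X · s_Y) = -177.91 / (19.91 × 15.94)
  = -177.91 / 317.3654 ≈ -0.561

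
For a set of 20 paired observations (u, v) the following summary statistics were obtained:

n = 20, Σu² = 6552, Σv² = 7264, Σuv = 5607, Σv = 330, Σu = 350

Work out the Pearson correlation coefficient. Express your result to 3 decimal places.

-0.191

r = (nΣuv − ΣuΣv) / √[(nΣu² − (Σu)²)(nΣv² − (Σv)²)]
Numerator: 20×5607 − 350×330 = -3360
Denominator: √[(131040 − 122500)(145280 − 108900)] = √[8540 × 36380] = 17626.2645
r = -3360 / 17626.2645 ≈ -0.191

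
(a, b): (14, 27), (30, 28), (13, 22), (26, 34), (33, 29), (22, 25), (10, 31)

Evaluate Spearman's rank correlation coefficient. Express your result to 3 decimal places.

0.250

Rank a: 3, 6, 2, 5, 7, 4, 1
Rank b: 3, 4, 1, 7, 5, 2, 6
d = rank(a) − rank(b): 0, 2, 1, -2, 2, 2, -5; Σd² = 42
ρ = 1 − 6Σd² / [n(n²−1)] = 1 − 6×42 / (7×48) = 1 − 252/336 ≈ 0.250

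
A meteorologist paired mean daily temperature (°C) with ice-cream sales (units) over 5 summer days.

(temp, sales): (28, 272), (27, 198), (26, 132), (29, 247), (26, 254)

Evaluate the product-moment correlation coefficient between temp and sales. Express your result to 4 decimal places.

n = 5, Σx = 136, Σy = 1103, Σx² = 3706, Σy² = 256137, Σxy = 30161
nΣxy − ΣxΣy = 150805 − 150008 = 797
nΣx² − (Σx)² = 18530 − 18496 = 34; nΣy² − (Σy)² = 1280685 − 1216609 = 64076
r = 797 / √(34 × 64076) = 797 / 1476.0027 ≈ 0.5400

0.5400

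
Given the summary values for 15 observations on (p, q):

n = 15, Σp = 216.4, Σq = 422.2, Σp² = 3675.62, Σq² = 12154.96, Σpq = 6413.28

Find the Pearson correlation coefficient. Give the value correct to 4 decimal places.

0.8315

r = (nΣpq − ΣpΣq) / √[(nΣp² − (Σp)²)(nΣq² − (Σq)²)]
Numerator: 15×6413.28 − 216.4×422.2 = 4835.12
Denominator: √[(55134.3 − 46828.96)(182324.4 − 178252.84)] = √[8305.34 × 4071.56] = 5815.1260
r = 4835.12 / 5815.1260 ≈ 0.8315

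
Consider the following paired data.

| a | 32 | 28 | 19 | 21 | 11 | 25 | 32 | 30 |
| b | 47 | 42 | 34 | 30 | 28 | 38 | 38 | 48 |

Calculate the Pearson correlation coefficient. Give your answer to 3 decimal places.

0.849

n = 8, Σa = 198, Σb = 305, Σa² = 5280, Σb² = 12005, Σab = 7870
nΣab − ΣaΣb = 62960 − 60390 = 2570
nΣa² − (Σa)² = 42240 − 39204 = 3036; nΣb² − (Σb)² = 96040 − 93025 = 3015
r = 2570 / √(3036 × 3015) = 2570 / 3025.4818 ≈ 0.849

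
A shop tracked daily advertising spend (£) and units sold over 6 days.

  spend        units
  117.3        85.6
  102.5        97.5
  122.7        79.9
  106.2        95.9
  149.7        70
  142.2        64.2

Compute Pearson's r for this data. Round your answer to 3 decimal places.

n = 6, Σx = 740.6, Σy = 493.1, Σx² = 93230.2, Σy² = 41436.07, Σxy = 59631.18
nΣxy − ΣxΣy = 357787.08 − 365189.86 = -7402.78
nΣx² − (Σx)² = 559381.2 − 548488.36 = 10892.84; nΣy² − (Σy)² = 248616.42 − 243147.61 = 5468.81
r = -7402.78 / √(10892.84 × 5468.81) = -7402.78 / 7718.2169 ≈ -0.959

-0.959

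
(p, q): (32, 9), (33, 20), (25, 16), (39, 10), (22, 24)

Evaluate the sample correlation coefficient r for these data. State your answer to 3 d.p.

n = 5, Σp = 151, Σq = 79, Σp² = 4743, Σq² = 1413, Σpq = 2266
nΣpq − ΣpΣq = 11330 − 11929 = -599
nΣp² − (Σp)² = 23715 − 22801 = 914; nΣq² − (Σq)² = 7065 − 6241 = 824
r = -599 / √(914 × 824) = -599 / 867.8341 ≈ -0.690

-0.690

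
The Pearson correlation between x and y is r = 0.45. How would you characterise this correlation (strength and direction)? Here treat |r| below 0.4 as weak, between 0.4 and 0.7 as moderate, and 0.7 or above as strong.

moderate positive

r = 0.45 > 0 so the relationship is positive.
|r| = 0.45, which falls in the moderate range.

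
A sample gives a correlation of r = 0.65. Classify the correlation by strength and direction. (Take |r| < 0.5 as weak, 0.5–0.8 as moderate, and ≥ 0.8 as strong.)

moderate positive

r = 0.65 > 0 so the relationship is positive.
|r| = 0.65, which falls in the moderate range.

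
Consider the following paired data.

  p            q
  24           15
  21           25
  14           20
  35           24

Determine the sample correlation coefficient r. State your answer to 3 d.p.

n = 4, Σp = 94, Σq = 84, Σp² = 2438, Σq² = 1826, Σpq = 2005
nΣpq − ΣpΣq = 8020 − 7896 = 124
nΣp² − (Σp)² = 9752 − 8836 = 916; nΣq² − (Σq)² = 7304 − 7056 = 248
r = 124 / √(916 × 248) = 124 / 476.6214 ≈ 0.260

0.260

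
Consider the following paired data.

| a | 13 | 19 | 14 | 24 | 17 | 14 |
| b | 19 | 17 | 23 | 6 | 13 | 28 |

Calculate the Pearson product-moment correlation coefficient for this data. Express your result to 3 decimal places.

-0.845

n = 6, Σa = 101, Σb = 106, Σa² = 1787, Σb² = 2168, Σab = 1649
nΣab − ΣaΣb = 9894 − 10706 = -812
nΣa² − (Σa)² = 10722 − 10201 = 521; nΣb² − (Σb)² = 13008 − 11236 = 1772
r = -812 / √(521 × 1772) = -812 / 960.8392 ≈ -0.845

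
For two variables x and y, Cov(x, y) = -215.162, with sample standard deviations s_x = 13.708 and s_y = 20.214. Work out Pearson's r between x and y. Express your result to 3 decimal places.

r = Cov(x,y) / (s_x · s_y) = -215.162 / (13.708 × 20.214)
  = -215.162 / 277.0935 ≈ -0.776

-0.776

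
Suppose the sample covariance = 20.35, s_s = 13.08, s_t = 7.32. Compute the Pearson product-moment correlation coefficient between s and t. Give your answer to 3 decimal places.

r = Cov(s,t) / (s_s · s_t) = 20.35 / (13.08 × 7.32)
  = 20.35 / 95.7456 ≈ 0.213

0.213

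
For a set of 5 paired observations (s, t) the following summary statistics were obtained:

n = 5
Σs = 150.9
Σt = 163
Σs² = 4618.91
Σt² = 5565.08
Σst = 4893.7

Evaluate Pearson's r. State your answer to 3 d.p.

-0.201

r = (nΣst − ΣsΣt) / √[(nΣs² − (Σs)²)(nΣt² − (Σt)²)]
Numerator: 5×4893.7 − 150.9×163 = -128.2
Denominator: √[(23094.55 − 22770.81)(27825.4 − 26569)] = √[323.74 × 1256.4] = 637.7671
r = -128.2 / 637.7671 ≈ -0.201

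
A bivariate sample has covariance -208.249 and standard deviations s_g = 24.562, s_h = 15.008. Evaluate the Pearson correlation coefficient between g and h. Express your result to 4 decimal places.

r = Cov(g,h) / (s_g · s_h) = -208.249 / (24.562 × 15.008)
  = -208.249 / 368.6265 ≈ -0.5649

-0.5649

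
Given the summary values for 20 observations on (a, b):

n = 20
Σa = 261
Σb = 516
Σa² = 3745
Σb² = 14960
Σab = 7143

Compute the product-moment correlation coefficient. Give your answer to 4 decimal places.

0.5476

r = (nΣab − ΣaΣb) / √[(nΣa² − (Σa)²)(nΣb² − (Σb)²)]
Numerator: 20×7143 − 261×516 = 8184
Denominator: √[(74900 − 68121)(299200 − 266256)] = √[6779 × 32944] = 14944.1419
r = 8184 / 14944.1419 ≈ 0.5476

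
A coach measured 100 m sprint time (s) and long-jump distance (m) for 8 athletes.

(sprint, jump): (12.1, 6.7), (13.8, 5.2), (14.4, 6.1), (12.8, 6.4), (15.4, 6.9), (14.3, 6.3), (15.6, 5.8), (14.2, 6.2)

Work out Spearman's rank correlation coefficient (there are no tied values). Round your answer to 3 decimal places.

Rank sprint: 1, 3, 6, 2, 7, 5, 8, 4
Rank jump: 7, 1, 3, 6, 8, 5, 2, 4
d = rank(sprint) − rank(jump): -6, 2, 3, -4, -1, 0, 6, 0; Σd² = 102
ρ = 1 − 6Σd² / [n(n²−1)] = 1 − 6×102 / (8×63) = 1 − 612/504 ≈ -0.214

-0.214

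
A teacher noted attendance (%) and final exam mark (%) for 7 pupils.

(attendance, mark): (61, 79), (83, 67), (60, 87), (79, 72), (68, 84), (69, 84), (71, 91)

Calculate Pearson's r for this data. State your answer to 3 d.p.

-0.697

n = 7, Σx = 491, Σy = 564, Σx² = 34877, Σy² = 45876, Σxy = 39257
nΣxy − ΣxΣy = 274799 − 276924 = -2125
nΣx² − (Σx)² = 244139 − 241081 = 3058; nΣy² − (Σy)² = 321132 − 318096 = 3036
r = -2125 / √(3058 × 3036) = -2125 / 3046.9801 ≈ -0.697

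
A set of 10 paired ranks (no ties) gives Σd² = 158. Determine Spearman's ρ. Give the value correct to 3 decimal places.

ρ = 1 − 6Σd² / [n(n²−1)] = 1 − 6×158 / (10×99)
  = 1 − 948/990 = 1 − 0.9576 ≈ 0.042

0.042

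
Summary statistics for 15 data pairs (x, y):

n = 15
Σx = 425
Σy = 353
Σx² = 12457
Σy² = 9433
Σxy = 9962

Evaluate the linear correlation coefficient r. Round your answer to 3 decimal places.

r = (nΣxy − ΣxΣy) / √[(nΣx² − (Σx)²)(nΣy² − (Σy)²)]
Numerator: 15×9962 − 425×353 = -595
Denominator: √[(186855 − 180625)(141495 − 124609)] = √[6230 × 16886] = 10256.6944
r = -595 / 10256.6944 ≈ -0.058

-0.058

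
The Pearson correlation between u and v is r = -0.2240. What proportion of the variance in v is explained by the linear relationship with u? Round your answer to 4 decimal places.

r² = (-0.2240)² = 0.0502

0.0502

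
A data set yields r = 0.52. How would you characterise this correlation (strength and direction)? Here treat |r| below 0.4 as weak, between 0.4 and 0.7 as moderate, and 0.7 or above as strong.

r = 0.52 > 0 so the relationship is positive.
|r| = 0.52, which falls in the moderate range.

moderate positive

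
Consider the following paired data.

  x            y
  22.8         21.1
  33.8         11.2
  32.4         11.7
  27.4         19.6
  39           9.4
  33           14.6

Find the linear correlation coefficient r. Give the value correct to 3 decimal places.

n = 6, Σx = 188.4, Σy = 87.6, Σx² = 6072.8, Σy² = 1393.22, Σxy = 2624.16
nΣxy − ΣxΣy = 15744.96 − 16503.84 = -758.88
nΣx² − (Σx)² = 36436.8 − 35494.56 = 942.24; nΣy² − (Σy)² = 8359.32 − 7673.76 = 685.56
r = -758.88 / √(942.24 × 685.56) = -758.88 / 803.7176 ≈ -0.944

-0.944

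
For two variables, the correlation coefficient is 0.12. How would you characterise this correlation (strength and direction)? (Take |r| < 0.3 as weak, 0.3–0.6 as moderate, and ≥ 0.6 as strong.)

weak positive

r = 0.12 > 0 so the relationship is positive.
|r| = 0.12, which falls in the weak range.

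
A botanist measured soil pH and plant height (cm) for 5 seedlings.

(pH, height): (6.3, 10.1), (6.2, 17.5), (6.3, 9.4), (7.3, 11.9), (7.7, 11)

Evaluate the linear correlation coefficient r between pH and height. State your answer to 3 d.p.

-0.225

n = 5, Σx = 33.8, Σy = 59.9, Σx² = 230.4, Σy² = 759.23, Σxy = 402.92
nΣxy − ΣxΣy = 2014.6 − 2024.62 = -10.02
nΣx² − (Σx)² = 1152 − 1142.44 = 9.56; nΣy² − (Σy)² = 3796.15 − 3588.01 = 208.14
r = -10.02 / √(9.56 × 208.14) = -10.02 / 44.6074 ≈ -0.225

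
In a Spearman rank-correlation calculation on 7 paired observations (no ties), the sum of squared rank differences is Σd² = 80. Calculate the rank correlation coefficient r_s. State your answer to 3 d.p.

-0.429

ρ = 1 − 6Σd² / [n(n²−1)] = 1 − 6×80 / (7×48)
  = 1 − 480/336 = 1 − 1.4286 ≈ -0.429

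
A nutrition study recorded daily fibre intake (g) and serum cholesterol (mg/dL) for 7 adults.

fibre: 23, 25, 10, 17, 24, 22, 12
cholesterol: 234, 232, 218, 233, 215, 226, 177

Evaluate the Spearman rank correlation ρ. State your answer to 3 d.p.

0.321

Rank fibre: 5, 7, 1, 3, 6, 4, 2
Rank cholesterol: 7, 5, 3, 6, 2, 4, 1
d = rank(fibre) − rank(cholesterol): -2, 2, -2, -3, 4, 0, 1; Σd² = 38
ρ = 1 − 6Σd² / [n(n²−1)] = 1 − 6×38 / (7×48) = 1 − 228/336 ≈ 0.321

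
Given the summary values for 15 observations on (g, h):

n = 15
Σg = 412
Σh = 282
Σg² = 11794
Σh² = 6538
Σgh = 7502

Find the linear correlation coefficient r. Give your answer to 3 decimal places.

r = (nΣgh − ΣgΣh) / √[(nΣg² − (Σg)²)(nΣh² − (Σh)²)]
Numerator: 15×7502 − 412×282 = -3654
Denominator: √[(176910 − 169744)(98070 − 79524)] = √[7166 × 18546] = 11528.2538
r = -3654 / 11528.2538 ≈ -0.317

-0.317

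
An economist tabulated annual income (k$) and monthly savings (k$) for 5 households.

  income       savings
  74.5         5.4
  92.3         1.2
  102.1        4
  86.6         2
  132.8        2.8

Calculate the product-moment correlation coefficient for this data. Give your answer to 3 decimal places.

-0.256

n = 5, Σx = 488.3, Σy = 15.4, Σx² = 49629.35, Σy² = 58.44, Σxy = 1466.5
nΣxy − ΣxΣy = 7332.5 − 7519.82 = -187.32
nΣx² − (Σx)² = 248146.75 − 238436.89 = 9709.86; nΣy² − (Σy)² = 292.2 − 237.16 = 55.04
r = -187.32 / √(9709.86 × 55.04) = -187.32 / 731.0477 ≈ -0.256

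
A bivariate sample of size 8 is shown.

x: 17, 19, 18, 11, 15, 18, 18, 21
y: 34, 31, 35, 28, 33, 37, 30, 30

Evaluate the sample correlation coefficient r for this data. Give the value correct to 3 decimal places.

0.281

n = 8, Σx = 137, Σy = 258, Σx² = 2409, Σy² = 8384, Σxy = 4436
nΣxy − ΣxΣy = 35488 − 35346 = 142
nΣx² − (Σx)² = 19272 − 18769 = 503; nΣy² − (Σy)² = 67072 − 66564 = 508
r = 142 / √(503 × 508) = 142 / 505.4938 ≈ 0.281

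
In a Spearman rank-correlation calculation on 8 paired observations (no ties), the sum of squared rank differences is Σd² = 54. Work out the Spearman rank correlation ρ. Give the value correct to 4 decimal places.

ρ = 1 − 6Σd² / [n(n²−1)] = 1 − 6×54 / (8×63)
  = 1 − 324/504 = 1 − 0.64286 ≈ 0.3571

0.3571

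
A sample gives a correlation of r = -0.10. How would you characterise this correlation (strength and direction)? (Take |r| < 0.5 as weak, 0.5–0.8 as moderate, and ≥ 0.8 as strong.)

weak negative

r = -0.10 < 0 so the relationship is negative.
|r| = 0.10, which falls in the weak range.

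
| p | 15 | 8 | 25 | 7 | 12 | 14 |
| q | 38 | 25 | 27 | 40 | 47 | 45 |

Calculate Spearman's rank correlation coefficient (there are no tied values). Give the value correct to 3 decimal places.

-0.143

Rank p: 5, 2, 6, 1, 3, 4
Rank q: 3, 1, 2, 4, 6, 5
d = rank(p) − rank(q): 2, 1, 4, -3, -3, -1; Σd² = 40
ρ = 1 − 6Σd² / [n(n²−1)] = 1 − 6×40 / (6×35) = 1 − 240/210 ≈ -0.143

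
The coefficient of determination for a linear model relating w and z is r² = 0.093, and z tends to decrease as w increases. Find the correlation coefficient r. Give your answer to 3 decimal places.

|r| = √0.093 = 0.305
The association is negative, so r = −0.305.

-0.305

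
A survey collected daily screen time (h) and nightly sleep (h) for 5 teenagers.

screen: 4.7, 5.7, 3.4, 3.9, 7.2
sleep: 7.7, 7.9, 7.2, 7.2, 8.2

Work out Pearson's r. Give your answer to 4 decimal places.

n = 5, Σx = 24.9, Σy = 38.2, Σx² = 133.19, Σy² = 292.62, Σxy = 192.82
nΣxy − ΣxΣy = 964.1 − 951.18 = 12.92
nΣx² − (Σx)² = 665.95 − 620.01 = 45.94; nΣy² − (Σy)² = 1463.1 − 1459.24 = 3.86
r = 12.92 / √(45.94 × 3.86) = 12.92 / 13.3165 ≈ 0.9702

0.9702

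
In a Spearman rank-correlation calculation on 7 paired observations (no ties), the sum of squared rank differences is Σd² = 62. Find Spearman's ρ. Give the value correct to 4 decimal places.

-0.1071

ρ = 1 − 6Σd² / [n(n²−1)] = 1 − 6×62 / (7×48)
  = 1 − 372/336 = 1 − 1.10714 ≈ -0.1071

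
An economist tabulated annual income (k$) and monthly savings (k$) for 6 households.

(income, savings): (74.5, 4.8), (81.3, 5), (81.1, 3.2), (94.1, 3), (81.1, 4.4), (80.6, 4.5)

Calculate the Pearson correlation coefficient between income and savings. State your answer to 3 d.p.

-0.710

n = 6, Σx = 492.7, Σy = 24.9, Σx² = 40665.53, Σy² = 106.89, Σxy = 2025.46
nΣxy − ΣxΣy = 12152.76 − 12268.23 = -115.47
nΣx² − (Σx)² = 243993.18 − 242753.29 = 1239.89; nΣy² − (Σy)² = 641.34 − 620.01 = 21.33
r = -115.47 / √(1239.89 × 21.33) = -115.47 / 162.6249 ≈ -0.710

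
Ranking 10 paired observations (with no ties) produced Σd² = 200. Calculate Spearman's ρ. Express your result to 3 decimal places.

-0.212

ρ = 1 − 6Σd² / [n(n²−1)] = 1 − 6×200 / (10×99)
  = 1 − 1200/990 = 1 − 1.2121 ≈ -0.212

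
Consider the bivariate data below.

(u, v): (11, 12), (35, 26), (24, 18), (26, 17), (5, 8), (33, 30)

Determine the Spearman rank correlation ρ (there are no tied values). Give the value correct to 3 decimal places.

0.886

Rank u: 2, 6, 3, 4, 1, 5
Rank v: 2, 5, 4, 3, 1, 6
d = rank(u) − rank(v): 0, 1, -1, 1, 0, -1; Σd² = 4
ρ = 1 − 6Σd² / [n(n²−1)] = 1 − 6×4 / (6×35) = 1 − 24/210 ≈ 0.886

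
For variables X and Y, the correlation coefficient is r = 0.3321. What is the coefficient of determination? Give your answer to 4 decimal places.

0.1103

r² = (0.3321)² = 0.1103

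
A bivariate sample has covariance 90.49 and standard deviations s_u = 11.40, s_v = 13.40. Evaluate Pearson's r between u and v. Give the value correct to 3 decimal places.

0.592

r = Cov(u,v) / (s_u · s_v) = 90.49 / (11.40 × 13.40)
  = 90.49 / 152.7600 ≈ 0.592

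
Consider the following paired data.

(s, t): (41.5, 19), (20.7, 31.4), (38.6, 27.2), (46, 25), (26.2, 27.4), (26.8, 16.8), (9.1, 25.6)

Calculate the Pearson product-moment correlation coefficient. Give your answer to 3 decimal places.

-0.267

n = 7, Σs = 208.9, Σt = 172.4, Σs² = 7244.19, Σt² = 4400.16, Σst = 5039.48
nΣst − ΣsΣt = 35276.36 − 36014.36 = -738
nΣs² − (Σs)² = 50709.33 − 43639.21 = 7070.12; nΣt² − (Σt)² = 30801.12 − 29721.76 = 1079.36
r = -738 / √(7070.12 × 1079.36) = -738 / 2762.4635 ≈ -0.267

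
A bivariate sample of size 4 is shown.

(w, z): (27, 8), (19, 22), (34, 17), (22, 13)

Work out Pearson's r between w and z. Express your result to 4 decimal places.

-0.2737

n = 4, Σw = 102, Σz = 60, Σw² = 2730, Σz² = 1006, Σwz = 1498
nΣwz − ΣwΣz = 5992 − 6120 = -128
nΣw² − (Σw)² = 10920 − 10404 = 516; nΣz² − (Σz)² = 4024 − 3600 = 424
r = -128 / √(516 × 424) = -128 / 467.7435 ≈ -0.2737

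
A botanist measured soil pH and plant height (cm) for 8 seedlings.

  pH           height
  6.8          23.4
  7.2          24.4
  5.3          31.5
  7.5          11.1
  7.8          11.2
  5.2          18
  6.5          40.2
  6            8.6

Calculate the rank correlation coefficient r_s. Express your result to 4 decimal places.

Rank pH: 5, 6, 2, 7, 8, 1, 4, 3
Rank height: 5, 6, 7, 2, 3, 4, 8, 1
d = rank(pH) − rank(height): 0, 0, -5, 5, 5, -3, -4, 2; Σd² = 104
ρ = 1 − 6Σd² / [n(n²−1)] = 1 − 6×104 / (8×63) = 1 − 624/504 ≈ -0.2381

-0.2381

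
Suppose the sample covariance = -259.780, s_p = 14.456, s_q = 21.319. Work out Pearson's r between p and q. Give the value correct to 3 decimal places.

r = Cov(p,q) / (s_p · s_q) = -259.780 / (14.456 × 21.319)
  = -259.780 / 308.1875 ≈ -0.843

-0.843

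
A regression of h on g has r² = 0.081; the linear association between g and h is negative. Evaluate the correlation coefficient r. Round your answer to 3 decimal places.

-0.285

|r| = √0.081 = 0.285
The association is negative, so r = −0.285.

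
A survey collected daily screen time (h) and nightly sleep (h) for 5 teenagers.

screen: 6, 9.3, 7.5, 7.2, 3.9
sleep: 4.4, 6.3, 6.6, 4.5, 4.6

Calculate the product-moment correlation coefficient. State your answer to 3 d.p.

0.680

n = 5, Σx = 33.9, Σy = 26.4, Σx² = 245.79, Σy² = 144.02, Σxy = 184.83
nΣxy − ΣxΣy = 924.15 − 894.96 = 29.19
nΣx² − (Σx)² = 1228.95 − 1149.21 = 79.74; nΣy² − (Σy)² = 720.1 − 696.96 = 23.14
r = 29.19 / √(79.74 × 23.14) = 29.19 / 42.9556 ≈ 0.680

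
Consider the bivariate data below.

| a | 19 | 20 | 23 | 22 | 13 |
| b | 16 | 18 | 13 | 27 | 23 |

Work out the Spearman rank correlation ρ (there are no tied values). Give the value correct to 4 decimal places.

-0.3000

Rank a: 2, 3, 5, 4, 1
Rank b: 2, 3, 1, 5, 4
d = rank(a) − rank(b): 0, 0, 4, -1, -3; Σd² = 26
ρ = 1 − 6Σd² / [n(n²−1)] = 1 − 6×26 / (5×24) = 1 − 156/120 ≈ -0.3000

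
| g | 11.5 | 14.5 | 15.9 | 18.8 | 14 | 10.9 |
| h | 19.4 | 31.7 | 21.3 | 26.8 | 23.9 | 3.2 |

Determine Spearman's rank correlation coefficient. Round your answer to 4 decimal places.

0.7143

Rank g: 2, 4, 5, 6, 3, 1
Rank h: 2, 6, 3, 5, 4, 1
d = rank(g) − rank(h): 0, -2, 2, 1, -1, 0; Σd² = 10
ρ = 1 − 6Σd² / [n(n²−1)] = 1 − 6×10 / (6×35) = 1 − 60/210 ≈ 0.7143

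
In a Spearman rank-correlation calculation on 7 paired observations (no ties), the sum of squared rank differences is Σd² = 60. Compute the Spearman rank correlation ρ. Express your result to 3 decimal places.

ρ = 1 − 6Σd² / [n(n²−1)] = 1 − 6×60 / (7×48)
  = 1 − 360/336 = 1 − 1.0714 ≈ -0.071

-0.071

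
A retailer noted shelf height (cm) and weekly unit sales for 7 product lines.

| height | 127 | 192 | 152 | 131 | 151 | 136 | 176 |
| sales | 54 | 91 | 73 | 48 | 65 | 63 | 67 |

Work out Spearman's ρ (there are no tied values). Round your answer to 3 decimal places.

Rank height: 1, 7, 5, 2, 4, 3, 6
Rank sales: 2, 7, 6, 1, 4, 3, 5
d = rank(height) − rank(sales): -1, 0, -1, 1, 0, 0, 1; Σd² = 4
ρ = 1 − 6Σd² / [n(n²−1)] = 1 − 6×4 / (7×48) = 1 − 24/336 ≈ 0.929

0.929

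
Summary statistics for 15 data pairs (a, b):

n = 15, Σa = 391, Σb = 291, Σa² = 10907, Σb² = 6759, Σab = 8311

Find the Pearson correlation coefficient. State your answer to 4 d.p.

0.8132

r = (nΣab − ΣaΣb) / √[(nΣa² − (Σa)²)(nΣb² − (Σb)²)]
Numerator: 15×8311 − 391×291 = 10884
Denominator: √[(163605 − 152881)(101385 − 84681)] = √[10724 × 16704] = 13384.0837
r = 10884 / 13384.0837 ≈ 0.8132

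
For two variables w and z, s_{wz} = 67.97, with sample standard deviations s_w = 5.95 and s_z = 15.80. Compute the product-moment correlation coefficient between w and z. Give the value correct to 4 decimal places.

0.7230

r = Cov(w,z) / (s_w · s_z) = 67.97 / (5.95 × 15.80)
  = 67.97 / 94.0100 ≈ 0.7230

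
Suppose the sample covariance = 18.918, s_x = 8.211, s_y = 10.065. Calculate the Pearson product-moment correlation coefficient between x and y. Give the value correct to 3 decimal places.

0.229

r = Cov(x,y) / (s_x · s_y) = 18.918 / (8.211 × 10.065)
  = 18.918 / 82.6437 ≈ 0.229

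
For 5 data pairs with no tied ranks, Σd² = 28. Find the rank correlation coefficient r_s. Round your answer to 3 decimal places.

ρ = 1 − 6Σd² / [n(n²−1)] = 1 − 6×28 / (5×24)
  = 1 − 168/120 = 1 − 1.4000 ≈ -0.400

-0.400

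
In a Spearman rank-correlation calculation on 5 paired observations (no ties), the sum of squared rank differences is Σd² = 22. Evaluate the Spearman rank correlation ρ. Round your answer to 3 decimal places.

ρ = 1 − 6Σd² / [n(n²−1)] = 1 − 6×22 / (5×24)
  = 1 − 132/120 = 1 − 1.1000 ≈ -0.100

-0.100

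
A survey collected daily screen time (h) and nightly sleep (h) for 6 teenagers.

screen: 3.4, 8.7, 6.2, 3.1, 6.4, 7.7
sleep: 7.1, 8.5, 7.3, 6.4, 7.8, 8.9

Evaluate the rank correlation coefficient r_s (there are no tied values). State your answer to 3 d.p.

0.943

Rank screen: 2, 6, 3, 1, 4, 5
Rank sleep: 2, 5, 3, 1, 4, 6
d = rank(screen) − rank(sleep): 0, 1, 0, 0, 0, -1; Σd² = 2
ρ = 1 − 6Σd² / [n(n²−1)] = 1 − 6×2 / (6×35) = 1 − 12/210 ≈ 0.943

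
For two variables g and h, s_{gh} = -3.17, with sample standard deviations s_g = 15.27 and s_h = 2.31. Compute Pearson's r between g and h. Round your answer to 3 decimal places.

r = Cov(g,h) / (s_g · s_h) = -3.17 / (15.27 × 2.31)
  = -3.17 / 35.2737 ≈ -0.090

-0.090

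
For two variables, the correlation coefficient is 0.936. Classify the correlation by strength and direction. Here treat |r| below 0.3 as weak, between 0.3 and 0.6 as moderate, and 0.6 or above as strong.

r = 0.936 > 0 so the relationship is positive.
|r| = 0.936, which falls in the strong range.

strong positive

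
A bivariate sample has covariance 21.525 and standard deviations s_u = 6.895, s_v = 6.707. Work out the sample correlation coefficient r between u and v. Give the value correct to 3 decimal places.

0.465

r = Cov(u,v) / (s_u · s_v) = 21.525 / (6.895 × 6.707)
  = 21.525 / 46.2448 ≈ 0.465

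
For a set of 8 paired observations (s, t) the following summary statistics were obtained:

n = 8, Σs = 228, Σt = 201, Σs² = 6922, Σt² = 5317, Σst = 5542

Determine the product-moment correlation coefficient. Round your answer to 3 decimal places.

r = (nΣst − ΣsΣt) / √[(nΣs² − (Σs)²)(nΣt² − (Σt)²)]
Numerator: 8×5542 − 228×201 = -1492
Denominator: √[(55376 − 51984)(42536 − 40401)] = √[3392 × 2135] = 2691.0816
r = -1492 / 2691.0816 ≈ -0.554

-0.554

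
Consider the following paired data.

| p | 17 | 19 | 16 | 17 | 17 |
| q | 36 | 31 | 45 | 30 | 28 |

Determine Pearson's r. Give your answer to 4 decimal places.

n = 5, Σp = 86, Σq = 170, Σp² = 1484, Σq² = 5966, Σpq = 2907
nΣpq − ΣpΣq = 14535 − 14620 = -85
nΣp² − (Σp)² = 7420 − 7396 = 24; nΣq² − (Σq)² = 29830 − 28900 = 930
r = -85 / √(24 × 930) = -85 / 149.3988 ≈ -0.5689

-0.5689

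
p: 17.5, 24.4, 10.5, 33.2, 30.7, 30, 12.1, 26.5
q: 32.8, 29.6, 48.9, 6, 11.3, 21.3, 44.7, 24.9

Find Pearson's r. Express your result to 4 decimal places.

-0.9648

n = 8, Σp = 184.9, Σq = 219.5, Σp² = 4805.25, Σq² = 7578.69, Σpq = 4195.52
nΣpq − ΣpΣq = 33564.16 − 40585.55 = -7021.39
nΣp² − (Σp)² = 38442 − 34188.01 = 4253.99; nΣq² − (Σq)² = 60629.52 − 48180.25 = 12449.27
r = -7021.39 / √(4253.99 × 12449.27) = -7021.39 / 7277.2983 ≈ -0.9648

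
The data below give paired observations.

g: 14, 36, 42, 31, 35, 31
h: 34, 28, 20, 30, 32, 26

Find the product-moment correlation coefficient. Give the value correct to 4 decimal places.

-0.7432

n = 6, Σg = 189, Σh = 170, Σg² = 6403, Σh² = 4940, Σgh = 5180
nΣgh − ΣgΣh = 31080 − 32130 = -1050
nΣg² − (Σg)² = 38418 − 35721 = 2697; nΣh² − (Σh)² = 29640 − 28900 = 740
r = -1050 / √(2697 × 740) = -1050 / 1412.7208 ≈ -0.7432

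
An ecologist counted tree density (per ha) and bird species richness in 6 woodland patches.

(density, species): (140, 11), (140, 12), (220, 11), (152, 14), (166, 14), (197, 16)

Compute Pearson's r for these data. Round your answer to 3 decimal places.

n = 6, Σx = 1015, Σy = 78, Σx² = 177069, Σy² = 1034, Σxy = 13244
nΣxy − ΣxΣy = 79464 − 79170 = 294
nΣx² − (Σx)² = 1062414 − 1030225 = 32189; nΣy² − (Σy)² = 6204 − 6084 = 120
r = 294 / √(32189 × 120) = 294 / 1965.3702 ≈ 0.150

0.150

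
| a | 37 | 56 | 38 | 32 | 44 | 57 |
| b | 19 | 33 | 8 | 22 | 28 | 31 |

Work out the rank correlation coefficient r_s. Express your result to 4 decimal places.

0.7143

Rank a: 2, 5, 3, 1, 4, 6
Rank b: 2, 6, 1, 3, 4, 5
d = rank(a) − rank(b): 0, -1, 2, -2, 0, 1; Σd² = 10
ρ = 1 − 6Σd² / [n(n²−1)] = 1 − 6×10 / (6×35) = 1 − 60/210 ≈ 0.7143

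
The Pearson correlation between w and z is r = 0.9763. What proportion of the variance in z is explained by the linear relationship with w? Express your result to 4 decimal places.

r² = (0.9763)² = 0.9532

0.9532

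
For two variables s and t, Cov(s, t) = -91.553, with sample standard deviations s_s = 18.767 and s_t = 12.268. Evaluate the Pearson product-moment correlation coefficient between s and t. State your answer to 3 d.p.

r = Cov(s,t) / (s_s · s_t) = -91.553 / (18.767 × 12.268)
  = -91.553 / 230.2336 ≈ -0.398

-0.398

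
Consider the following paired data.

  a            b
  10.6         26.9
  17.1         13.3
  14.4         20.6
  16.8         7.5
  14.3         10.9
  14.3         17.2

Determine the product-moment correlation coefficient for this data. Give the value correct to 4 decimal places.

-0.8377

n = 6, Σa = 87.5, Σb = 96.4, Σa² = 1303.35, Σb² = 1795.76, Σab = 1337.04
nΣab − ΣaΣb = 8022.24 − 8435 = -412.76
nΣa² − (Σa)² = 7820.1 − 7656.25 = 163.85; nΣb² − (Σb)² = 10774.56 − 9292.96 = 1481.6
r = -412.76 / √(163.85 × 1481.6) = -412.76 / 492.7070 ≈ -0.8377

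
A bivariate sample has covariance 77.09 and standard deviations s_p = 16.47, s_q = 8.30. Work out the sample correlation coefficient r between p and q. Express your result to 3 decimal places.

r = Cov(p,q) / (s_p · s_q) = 77.09 / (16.47 × 8.30)
  = 77.09 / 136.7010 ≈ 0.564

0.564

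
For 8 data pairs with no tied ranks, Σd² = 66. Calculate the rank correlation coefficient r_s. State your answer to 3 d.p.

ρ = 1 − 6Σd² / [n(n²−1)] = 1 − 6×66 / (8×63)
  = 1 − 396/504 = 1 − 0.7857 ≈ 0.214

0.214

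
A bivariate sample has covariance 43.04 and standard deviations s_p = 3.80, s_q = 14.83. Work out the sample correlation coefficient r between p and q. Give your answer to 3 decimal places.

r = Cov(p,q) / (s_p · s_q) = 43.04 / (3.80 × 14.83)
  = 43.04 / 56.3540 ≈ 0.764

0.764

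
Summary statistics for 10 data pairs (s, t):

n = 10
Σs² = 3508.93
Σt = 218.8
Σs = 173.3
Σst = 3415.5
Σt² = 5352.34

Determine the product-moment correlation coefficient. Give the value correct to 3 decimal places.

r = (nΣst − ΣsΣt) / √[(nΣs² − (Σs)²)(nΣt² − (Σt)²)]
Numerator: 10×3415.5 − 173.3×218.8 = -3763.04
Denominator: √[(35089.3 − 30032.89)(53523.4 − 47873.44)] = √[5056.41 × 5649.96] = 5344.9522
r = -3763.04 / 5344.9522 ≈ -0.704

-0.704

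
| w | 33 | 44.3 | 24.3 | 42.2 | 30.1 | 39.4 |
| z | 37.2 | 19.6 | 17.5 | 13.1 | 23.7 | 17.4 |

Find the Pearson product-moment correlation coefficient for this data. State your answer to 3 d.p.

-0.291

n = 6, Σw = 213.3, Σz = 128.5, Σw² = 7881.19, Σz² = 3110.31, Σwz = 4472.88
nΣwz − ΣwΣz = 26837.28 − 27409.05 = -571.77
nΣw² − (Σw)² = 47287.14 − 45496.89 = 1790.25; nΣz² − (Σz)² = 18661.86 − 16512.25 = 2149.61
r = -571.77 / √(1790.25 × 2149.61) = -571.77 / 1961.7185 ≈ -0.291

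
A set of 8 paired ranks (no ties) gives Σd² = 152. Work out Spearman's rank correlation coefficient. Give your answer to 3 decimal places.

-0.810

ρ = 1 − 6Σd² / [n(n²−1)] = 1 − 6×152 / (8×63)
  = 1 − 912/504 = 1 − 1.8095 ≈ -0.810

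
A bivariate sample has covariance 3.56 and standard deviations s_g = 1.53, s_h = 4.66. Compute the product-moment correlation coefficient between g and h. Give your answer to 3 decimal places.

0.499

r = Cov(g,h) / (s_g · s_h) = 3.56 / (1.53 × 4.66)
  = 3.56 / 7.1298 ≈ 0.499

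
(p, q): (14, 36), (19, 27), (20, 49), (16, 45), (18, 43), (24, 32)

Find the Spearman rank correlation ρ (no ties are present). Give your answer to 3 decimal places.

-0.143

Rank p: 1, 4, 5, 2, 3, 6
Rank q: 3, 1, 6, 5, 4, 2
d = rank(p) − rank(q): -2, 3, -1, -3, -1, 4; Σd² = 40
ρ = 1 − 6Σd² / [n(n²−1)] = 1 − 6×40 / (6×35) = 1 − 240/210 ≈ -0.143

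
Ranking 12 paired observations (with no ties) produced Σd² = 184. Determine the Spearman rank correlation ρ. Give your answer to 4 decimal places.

0.3566

ρ = 1 − 6Σd² / [n(n²−1)] = 1 − 6×184 / (12×143)
  = 1 − 1104/1716 = 1 − 0.64336 ≈ 0.3566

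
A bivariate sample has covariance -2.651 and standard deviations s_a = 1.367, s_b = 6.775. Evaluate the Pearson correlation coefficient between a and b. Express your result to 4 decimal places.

r = Cov(a,b) / (s_a · s_b) = -2.651 / (1.367 × 6.775)
  = -2.651 / 9.2614 ≈ -0.2862

-0.2862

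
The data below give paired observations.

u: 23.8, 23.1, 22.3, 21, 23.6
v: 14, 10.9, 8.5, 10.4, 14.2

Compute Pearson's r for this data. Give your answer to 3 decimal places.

0.713

n = 5, Σu = 113.8, Σv = 58, Σu² = 2595.3, Σv² = 696.86, Σuv = 1328.06
nΣuv − ΣuΣv = 6640.3 − 6600.4 = 39.9
nΣu² − (Σu)² = 12976.5 − 12950.44 = 26.06; nΣv² − (Σv)² = 3484.3 − 3364 = 120.3
r = 39.9 / √(26.06 × 120.3) = 39.9 / 55.9912 ≈ 0.713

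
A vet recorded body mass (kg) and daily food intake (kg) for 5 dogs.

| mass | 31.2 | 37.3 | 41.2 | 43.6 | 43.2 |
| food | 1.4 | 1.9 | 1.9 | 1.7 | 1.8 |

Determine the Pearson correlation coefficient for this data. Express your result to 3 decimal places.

n = 5, Σx = 196.5, Σy = 8.7, Σx² = 7829.37, Σy² = 15.31, Σxy = 344.71
nΣxy − ΣxΣy = 1723.55 − 1709.55 = 14
nΣx² − (Σx)² = 39146.85 − 38612.25 = 534.6; nΣy² − (Σy)² = 76.55 − 75.69 = 0.86
r = 14 / √(534.6 × 0.86) = 14 / 21.4419 ≈ 0.653

0.653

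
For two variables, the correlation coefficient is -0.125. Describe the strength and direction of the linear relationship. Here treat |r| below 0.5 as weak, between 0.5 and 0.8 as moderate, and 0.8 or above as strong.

r = -0.125 < 0 so the relationship is negative.
|r| = 0.125, which falls in the weak range.

weak negative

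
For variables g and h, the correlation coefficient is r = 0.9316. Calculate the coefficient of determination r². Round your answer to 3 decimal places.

0.868

r² = (0.9316)² = 0.868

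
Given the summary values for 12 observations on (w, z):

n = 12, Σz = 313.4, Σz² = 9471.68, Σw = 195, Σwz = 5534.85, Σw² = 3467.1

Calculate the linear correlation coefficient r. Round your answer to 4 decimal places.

r = (nΣwz − ΣwΣz) / √[(nΣw² − (Σw)²)(nΣz² − (Σz)²)]
Numerator: 12×5534.85 − 195×313.4 = 5305.2
Denominator: √[(41605.2 − 38025)(113660.16 − 98219.56)] = √[3580.2 × 15440.6] = 7435.0814
r = 5305.2 / 7435.0814 ≈ 0.7135

0.7135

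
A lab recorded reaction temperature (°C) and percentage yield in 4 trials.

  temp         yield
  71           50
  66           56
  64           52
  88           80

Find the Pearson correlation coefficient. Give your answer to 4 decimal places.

0.9208

n = 4, Σx = 289, Σy = 238, Σx² = 21237, Σy² = 14740, Σxy = 17614
nΣxy − ΣxΣy = 70456 − 68782 = 1674
nΣx² − (Σx)² = 84948 − 83521 = 1427; nΣy² − (Σy)² = 58960 − 56644 = 2316
r = 1674 / √(1427 × 2316) = 1674 / 1817.9472 ≈ 0.9208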